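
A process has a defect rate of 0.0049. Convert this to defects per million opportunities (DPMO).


DPMO = defect_rate * 1000000 = 0.0049 * 1000000

4900


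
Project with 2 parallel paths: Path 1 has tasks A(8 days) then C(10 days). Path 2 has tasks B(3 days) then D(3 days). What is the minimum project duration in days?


Path 1 = 8 + 10 = 18 days
Path 2 = 3 + 3 = 6 days
Duration = max(18, 6) = 18 days

18 days


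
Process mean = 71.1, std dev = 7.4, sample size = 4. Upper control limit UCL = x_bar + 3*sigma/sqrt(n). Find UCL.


UCL = 71.1 + 3 * 7.4 / sqrt(4)

82.2


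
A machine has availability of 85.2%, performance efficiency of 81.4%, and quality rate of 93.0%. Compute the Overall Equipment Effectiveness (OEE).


Formula: OEE = Availability * Performance * Quality / 10000
A * P = 85.2% * 81.4% / 100 = 69.35%
OEE = 69.35% * 93.0% / 100 = 64.5%

64.5%


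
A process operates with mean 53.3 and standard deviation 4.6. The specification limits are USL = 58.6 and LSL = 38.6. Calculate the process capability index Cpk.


Cpu = (58.6 - 53.3) / (3 * 4.6) = 0.38
Cpl = (53.3 - 38.6) / (3 * 4.6) = 1.07
Cpk = min(0.38, 1.07) = 0.38

0.38


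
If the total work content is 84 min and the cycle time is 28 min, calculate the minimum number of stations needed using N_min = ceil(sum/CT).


Formula: N_min = ceil(Sum of Task Times / Cycle Time)
N_min = ceil(84 min / 28 min) = ceil(3.0)
N_min = 3 stations

3


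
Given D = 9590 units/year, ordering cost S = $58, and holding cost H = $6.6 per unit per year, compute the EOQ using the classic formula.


Formula: EOQ = sqrt(2 * D * S / H)
Numerator: 2 * 9590 * 58 = 1112440
2DS/H = 1112440 / 6.6 = 168551.5
EOQ = sqrt(168551.5) = 410.6 units

410.6 units


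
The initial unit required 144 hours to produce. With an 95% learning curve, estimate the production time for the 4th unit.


Formula: T_n = T_1 * (learning_rate)^(log2(n)) where learning_rate = rate/100
Doublings = log2(4) = 2
T_n = 144 * 0.95^2
T_n = 144 * 0.9025 = 130.0 hours

130.0 hours


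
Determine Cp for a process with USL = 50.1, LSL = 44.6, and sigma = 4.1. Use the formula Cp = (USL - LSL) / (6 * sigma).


Cp = (50.1 - 44.6) / (6 * 4.1)

0.22


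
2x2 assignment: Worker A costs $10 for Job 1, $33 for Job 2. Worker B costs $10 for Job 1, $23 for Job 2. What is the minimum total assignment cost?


Option 1: A->1 + B->2 = $10 + $23 = $33
Option 2: A->2 + B->1 = $33 + $10 = $43
Min cost = min($33, $43) = $33

$33


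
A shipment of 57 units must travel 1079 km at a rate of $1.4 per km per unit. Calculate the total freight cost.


TC = dist * cost * units = 1079 * 1.4 * 57 = $86104.20

$86104.20


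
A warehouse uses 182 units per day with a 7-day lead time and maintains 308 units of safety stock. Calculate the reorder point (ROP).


Formula: ROP = (Daily Demand * Lead Time) + Safety Stock
Demand during lead time = 182 * 7 = 1274 units
ROP = 1274 + 308 = 1582 units

1582 units


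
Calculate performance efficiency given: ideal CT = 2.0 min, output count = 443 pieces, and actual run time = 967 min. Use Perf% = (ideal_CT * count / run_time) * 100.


Formula: Performance = (Ideal CT * Total Count) / Run Time * 100
Ideal output time = 2.0 * 443 = 886.0 min
Performance = 886.0 / 967 * 100 = 91.6%

91.6%


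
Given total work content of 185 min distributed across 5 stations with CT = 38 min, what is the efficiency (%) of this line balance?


Formula: Efficiency = Sum of Task Times / (N_stations * CT) * 100
Total station capacity = 5 stations * 38 min = 190 min
Efficiency = 185 / 190 * 100 = 97.4%

97.4%


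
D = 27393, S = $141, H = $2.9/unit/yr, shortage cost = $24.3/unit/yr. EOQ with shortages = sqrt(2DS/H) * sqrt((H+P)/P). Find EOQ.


Formula: EOQ* = sqrt(2DS/H) * sqrt((H+P)/P)
Base EOQ = sqrt(2*27393*141/2.9) = 1632.09 units
Correction = sqrt((2.9+24.3)/24.3) = 1.05799
EOQ* = 1632.09 * 1.05799 = 1726.7 units

1726.7 units


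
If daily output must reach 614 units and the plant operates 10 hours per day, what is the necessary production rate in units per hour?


Formula: Production Rate = Daily Demand / Available Hours
Rate = 614 units/day / 10 hours/day
Rate = 61.4 units/hour

61.4 units/hour


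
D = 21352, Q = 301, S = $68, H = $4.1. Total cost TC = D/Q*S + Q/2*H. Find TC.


TC = 21352/301 * 68 + 301/2 * 4.1

$5440.76


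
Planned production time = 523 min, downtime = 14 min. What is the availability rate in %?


Formula: Availability = (Planned Time - Downtime) / Planned Time * 100
Uptime = 523 - 14 = 509 min
Availability = 509 / 523 * 100 = 97.3%

97.3%


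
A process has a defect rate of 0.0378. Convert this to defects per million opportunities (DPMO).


DPMO = defect_rate * 1000000 = 0.0378 * 1000000

37800


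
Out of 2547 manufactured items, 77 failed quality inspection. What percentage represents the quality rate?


Formula: Quality Rate = Good Pieces / Total Pieces * 100
Good pieces = 2547 - 77 = 2470
QR = 2470 / 2547 * 100 = 97.0%

97.0%


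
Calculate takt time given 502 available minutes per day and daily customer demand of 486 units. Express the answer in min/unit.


Formula: Takt Time = Available Production Time / Customer Demand
Takt = 502 min/day / 486 units/day
Takt = 1.03 min/unit

1.03 min/unit


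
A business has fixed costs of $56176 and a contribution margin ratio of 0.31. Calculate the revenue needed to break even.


Formula: BER = Fixed Costs / Contribution Margin Ratio
BER = $56176 / 0.31
BER = $181212.90 (to the nearest cent)

$181212.90


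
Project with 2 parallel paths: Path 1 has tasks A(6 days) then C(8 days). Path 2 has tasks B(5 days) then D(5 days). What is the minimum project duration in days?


Path 1 = 6 + 8 = 14 days
Path 2 = 5 + 5 = 10 days
Duration = max(14, 10) = 14 days

14 days


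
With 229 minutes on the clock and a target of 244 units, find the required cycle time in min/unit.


Formula: CT = Available Time / Number of Units
CT = 229 min / 244 units
CT = 0.94 min/unit

0.94 min/unit


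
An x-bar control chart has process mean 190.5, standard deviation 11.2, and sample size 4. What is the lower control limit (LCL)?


LCL = 190.5 - 3 * 11.2 / sqrt(4)

173.7


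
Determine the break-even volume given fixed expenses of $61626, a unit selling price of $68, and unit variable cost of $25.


Formula: BEQ = Fixed Costs / (Price - Variable Cost)
Contribution margin = $68 - $25 = $43/unit
BEQ = ceil($61626 / $43/unit) = ceil(1433.16) = 1434 units

1434 units


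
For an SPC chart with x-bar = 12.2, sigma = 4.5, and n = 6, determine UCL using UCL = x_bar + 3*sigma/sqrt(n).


UCL = 12.2 + 3 * 4.5 / sqrt(6)

17.71


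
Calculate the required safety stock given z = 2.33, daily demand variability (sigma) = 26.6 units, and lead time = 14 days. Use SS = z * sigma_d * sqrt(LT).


Formula: SS = z * sigma_d * sqrt(LT)
sqrt(LT) = sqrt(14) = 3.7417
SS = 2.33 * 26.6 * 3.7417
SS = 231.9 units

231.9 units


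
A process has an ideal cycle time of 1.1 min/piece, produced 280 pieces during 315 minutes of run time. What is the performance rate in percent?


Formula: Performance = (Ideal CT * Total Count) / Run Time * 100
Ideal output time = 1.1 * 280 = 308.0 min
Performance = 308.0 / 315 * 100 = 97.8%

97.8%


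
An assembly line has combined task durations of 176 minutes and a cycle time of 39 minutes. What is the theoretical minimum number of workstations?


Formula: N_min = ceil(Sum of Task Times / Cycle Time)
N_min = ceil(176 min / 39 min) = ceil(4.5128)
N_min = 5 stations

5


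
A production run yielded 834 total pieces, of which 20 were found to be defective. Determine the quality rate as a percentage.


Formula: Quality Rate = Good Pieces / Total Pieces * 100
Good pieces = 834 - 20 = 814
QR = 814 / 834 * 100 = 97.6%

97.6%


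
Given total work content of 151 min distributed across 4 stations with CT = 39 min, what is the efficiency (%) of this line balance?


Formula: Efficiency = Sum of Task Times / (N_stations * CT) * 100
Total station capacity = 4 stations * 39 min = 156 min
Efficiency = 151 / 156 * 100 = 96.8%

96.8%


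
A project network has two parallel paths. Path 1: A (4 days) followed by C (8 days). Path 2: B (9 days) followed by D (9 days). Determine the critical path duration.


Path 1 = 4 + 8 = 12 days
Path 2 = 9 + 9 = 18 days
Duration = max(12, 18) = 18 days

18 days


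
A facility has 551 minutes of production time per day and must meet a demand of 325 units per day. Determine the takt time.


Formula: Takt Time = Available Production Time / Customer Demand
Takt = 551 min/day / 325 units/day
Takt = 1.7 min/unit

1.7 min/unit


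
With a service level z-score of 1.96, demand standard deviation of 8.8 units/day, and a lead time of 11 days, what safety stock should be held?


Formula: SS = z * sigma_d * sqrt(LT)
sqrt(LT) = sqrt(11) = 3.3166
SS = 1.96 * 8.8 * 3.3166
SS = 57.2 units

57.2 units


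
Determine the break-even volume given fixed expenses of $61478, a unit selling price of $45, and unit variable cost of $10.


Formula: BEQ = Fixed Costs / (Price - Variable Cost)
Contribution margin = $45 - $10 = $35/unit
BEQ = ceil($61478 / $35/unit) = ceil(1756.51) = 1757 units

1757 units


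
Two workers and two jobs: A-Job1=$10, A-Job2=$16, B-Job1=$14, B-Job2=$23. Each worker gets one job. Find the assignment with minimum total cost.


Option 1: A->1 + B->2 = $10 + $23 = $33
Option 2: A->2 + B->1 = $16 + $14 = $30
Min cost = min($33, $30) = $30

$30


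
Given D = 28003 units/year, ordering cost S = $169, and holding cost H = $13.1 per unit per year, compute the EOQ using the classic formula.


Formula: EOQ = sqrt(2 * D * S / H)
Numerator: 2 * 28003 * 169 = 9465014
2DS/H = 9465014 / 13.1 = 722520.2
EOQ = sqrt(722520.2) = 850.0 units

850.0 units


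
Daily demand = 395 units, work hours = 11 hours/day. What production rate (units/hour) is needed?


Formula: Production Rate = Daily Demand / Available Hours
Rate = 395 units/day / 11 hours/day
Rate = 35.9 units/hour

35.9 units/hour


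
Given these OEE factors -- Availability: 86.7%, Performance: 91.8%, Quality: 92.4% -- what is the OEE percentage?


Formula: OEE = Availability * Performance * Quality / 10000
A * P = 86.7% * 91.8% / 100 = 79.59%
OEE = 79.59% * 92.4% / 100 = 73.5%

73.5%


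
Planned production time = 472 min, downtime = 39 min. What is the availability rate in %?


Formula: Availability = (Planned Time - Downtime) / Planned Time * 100
Uptime = 472 - 39 = 433 min
Availability = 433 / 472 * 100 = 91.7%

91.7%


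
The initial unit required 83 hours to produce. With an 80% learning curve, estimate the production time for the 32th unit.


Formula: T_n = T_1 * (learning_rate)^(log2(n)) where learning_rate = rate/100
Doublings = log2(32) = 5
T_n = 83 * 0.8^5
T_n = 83 * 0.3277 = 27.2 hours

27.2 hours


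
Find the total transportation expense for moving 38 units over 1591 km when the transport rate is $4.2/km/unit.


TC = dist * cost * units = 1591 * 4.2 * 38 = $253923.60

$253923.60


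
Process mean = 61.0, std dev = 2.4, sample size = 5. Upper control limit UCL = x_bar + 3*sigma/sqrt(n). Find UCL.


UCL = 61.0 + 3 * 2.4 / sqrt(5)

64.22


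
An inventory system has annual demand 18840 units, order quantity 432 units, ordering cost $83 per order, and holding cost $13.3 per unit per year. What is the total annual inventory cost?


TC = 18840/432 * 83 + 432/2 * 13.3

$6492.52


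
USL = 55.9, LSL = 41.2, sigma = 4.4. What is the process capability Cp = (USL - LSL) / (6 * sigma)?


Cp = (55.9 - 41.2) / (6 * 4.4)

0.56


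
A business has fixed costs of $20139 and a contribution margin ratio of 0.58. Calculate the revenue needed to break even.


Formula: BER = Fixed Costs / Contribution Margin Ratio
BER = $20139 / 0.58
BER = $34722.41 (to the nearest cent)

$34722.41


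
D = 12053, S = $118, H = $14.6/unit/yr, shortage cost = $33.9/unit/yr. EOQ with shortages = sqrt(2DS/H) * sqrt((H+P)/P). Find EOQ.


Formula: EOQ* = sqrt(2DS/H) * sqrt((H+P)/P)
Base EOQ = sqrt(2*12053*118/14.6) = 441.39 units
Correction = sqrt((14.6+33.9)/33.9) = 1.19611
EOQ* = 441.39 * 1.19611 = 528.0 units

528.0 units


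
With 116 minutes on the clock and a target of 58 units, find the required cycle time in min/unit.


Formula: CT = Available Time / Number of Units
CT = 116 min / 58 units
CT = 2.0 min/unit

2.0 min/unit


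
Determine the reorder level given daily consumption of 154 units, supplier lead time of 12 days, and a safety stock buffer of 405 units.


Formula: ROP = (Daily Demand * Lead Time) + Safety Stock
Demand during lead time = 154 * 12 = 1848 units
ROP = 1848 + 405 = 2253 units

2253 units


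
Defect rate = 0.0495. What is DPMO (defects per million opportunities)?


DPMO = defect_rate * 1000000 = 0.0495 * 1000000

49500


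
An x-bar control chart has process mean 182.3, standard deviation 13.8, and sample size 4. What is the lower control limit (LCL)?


LCL = 182.3 - 3 * 13.8 / sqrt(4)

161.6


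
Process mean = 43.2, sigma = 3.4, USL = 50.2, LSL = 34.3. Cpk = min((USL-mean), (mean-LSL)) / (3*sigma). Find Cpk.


Cpu = (50.2 - 43.2) / (3 * 3.4) = 0.69
Cpl = (43.2 - 34.3) / (3 * 3.4) = 0.87
Cpk = min(0.69, 0.87) = 0.69

0.69


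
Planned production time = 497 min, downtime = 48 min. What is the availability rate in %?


Formula: Availability = (Planned Time - Downtime) / Planned Time * 100
Uptime = 497 - 48 = 449 min
Availability = 449 / 497 * 100 = 90.3%

90.3%


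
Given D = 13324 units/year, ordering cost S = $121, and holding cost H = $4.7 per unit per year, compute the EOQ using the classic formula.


Formula: EOQ = sqrt(2 * D * S / H)
Numerator: 2 * 13324 * 121 = 3224408
2DS/H = 3224408 / 4.7 = 686044.3
EOQ = sqrt(686044.3) = 828.3 units

828.3 units


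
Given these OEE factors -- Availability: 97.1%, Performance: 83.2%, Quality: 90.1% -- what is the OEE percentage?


Formula: OEE = Availability * Performance * Quality / 10000
A * P = 97.1% * 83.2% / 100 = 80.79%
OEE = 80.79% * 90.1% / 100 = 72.8%

72.8%


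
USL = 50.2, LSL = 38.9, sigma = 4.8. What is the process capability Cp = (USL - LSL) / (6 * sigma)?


Cp = (50.2 - 38.9) / (6 * 4.8)

0.39


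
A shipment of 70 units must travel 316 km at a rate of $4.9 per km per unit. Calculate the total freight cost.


TC = dist * cost * units = 316 * 4.9 * 70 = $108388.00

$108388.00


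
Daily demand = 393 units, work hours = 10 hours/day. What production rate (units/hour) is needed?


Formula: Production Rate = Daily Demand / Available Hours
Rate = 393 units/day / 10 hours/day
Rate = 39.3 units/hour

39.3 units/hour


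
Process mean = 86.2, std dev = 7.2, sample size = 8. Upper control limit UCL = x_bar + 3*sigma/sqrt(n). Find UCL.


UCL = 86.2 + 3 * 7.2 / sqrt(8)

93.84


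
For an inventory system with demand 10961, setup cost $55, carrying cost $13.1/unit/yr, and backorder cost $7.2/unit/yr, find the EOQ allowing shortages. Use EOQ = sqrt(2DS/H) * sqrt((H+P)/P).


Formula: EOQ* = sqrt(2DS/H) * sqrt((H+P)/P)
Base EOQ = sqrt(2*10961*55/13.1) = 303.38 units
Correction = sqrt((13.1+7.2)/7.2) = 1.67912
EOQ* = 303.38 * 1.67912 = 509.4 units

509.4 units


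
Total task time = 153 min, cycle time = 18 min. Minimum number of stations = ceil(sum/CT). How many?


Formula: N_min = ceil(Sum of Task Times / Cycle Time)
N_min = ceil(153 min / 18 min) = ceil(8.5)
N_min = 9 stations

9


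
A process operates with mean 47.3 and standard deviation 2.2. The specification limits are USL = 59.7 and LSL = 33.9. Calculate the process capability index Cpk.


Cpu = (59.7 - 47.3) / (3 * 2.2) = 1.88
Cpl = (47.3 - 33.9) / (3 * 2.2) = 2.03
Cpk = min(1.88, 2.03) = 1.88

1.88


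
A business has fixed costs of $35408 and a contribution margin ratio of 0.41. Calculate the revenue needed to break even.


Formula: BER = Fixed Costs / Contribution Margin Ratio
BER = $35408 / 0.41
BER = $86360.98 (to the nearest cent)

$86360.98


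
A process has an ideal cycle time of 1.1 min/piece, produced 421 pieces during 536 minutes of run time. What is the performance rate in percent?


Formula: Performance = (Ideal CT * Total Count) / Run Time * 100
Ideal output time = 1.1 * 421 = 463.1 min
Performance = 463.1 / 536 * 100 = 86.4%

86.4%


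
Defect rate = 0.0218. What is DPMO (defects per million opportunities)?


DPMO = defect_rate * 1000000 = 0.0218 * 1000000

21800


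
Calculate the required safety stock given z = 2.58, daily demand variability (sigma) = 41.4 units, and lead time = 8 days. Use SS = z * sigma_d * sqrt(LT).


Formula: SS = z * sigma_d * sqrt(LT)
sqrt(LT) = sqrt(8) = 2.8284
SS = 2.58 * 41.4 * 2.8284
SS = 302.1 units

302.1 units


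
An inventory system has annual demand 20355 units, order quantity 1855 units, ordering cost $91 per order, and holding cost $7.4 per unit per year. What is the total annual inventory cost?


TC = 20355/1855 * 91 + 1855/2 * 7.4

$7862.05


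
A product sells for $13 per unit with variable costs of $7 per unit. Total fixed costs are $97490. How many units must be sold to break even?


Formula: BEQ = Fixed Costs / (Price - Variable Cost)
Contribution margin = $13 - $7 = $6/unit
BEQ = ceil($97490 / $6/unit) = ceil(16248.33) = 16249 units

16249 units


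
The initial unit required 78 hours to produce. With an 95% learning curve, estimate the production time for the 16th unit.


Formula: T_n = T_1 * (learning_rate)^(log2(n)) where learning_rate = rate/100
Doublings = log2(16) = 4
T_n = 78 * 0.95^4
T_n = 78 * 0.8145 = 63.5 hours

63.5 hours


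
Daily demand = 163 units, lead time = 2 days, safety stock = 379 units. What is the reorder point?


Formula: ROP = (Daily Demand * Lead Time) + Safety Stock
Demand during lead time = 163 * 2 = 326 units
ROP = 326 + 379 = 705 units

705 units


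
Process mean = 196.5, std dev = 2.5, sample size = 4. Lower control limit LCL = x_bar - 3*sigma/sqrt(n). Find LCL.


LCL = 196.5 - 3 * 2.5 / sqrt(4)

192.75


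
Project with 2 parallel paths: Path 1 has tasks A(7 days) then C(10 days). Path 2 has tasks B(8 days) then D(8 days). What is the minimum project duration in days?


Path 1 = 7 + 10 = 17 days
Path 2 = 8 + 8 = 16 days
Duration = max(17, 16) = 17 days

17 days


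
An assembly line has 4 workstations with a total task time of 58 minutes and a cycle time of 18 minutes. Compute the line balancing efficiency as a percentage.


Formula: Efficiency = Sum of Task Times / (N_stations * CT) * 100
Total station capacity = 4 stations * 18 min = 72 min
Efficiency = 58 / 72 * 100 = 80.6%

80.6%


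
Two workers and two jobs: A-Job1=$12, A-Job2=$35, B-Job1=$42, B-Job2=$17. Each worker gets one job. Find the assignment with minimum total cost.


Option 1: A->1 + B->2 = $12 + $17 = $29
Option 2: A->2 + B->1 = $35 + $42 = $77
Min cost = min($29, $77) = $29

$29


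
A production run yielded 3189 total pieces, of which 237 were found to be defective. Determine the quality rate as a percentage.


Formula: Quality Rate = Good Pieces / Total Pieces * 100
Good pieces = 3189 - 237 = 2952
QR = 2952 / 3189 * 100 = 92.6%

92.6%


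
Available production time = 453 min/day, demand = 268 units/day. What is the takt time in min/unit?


Formula: Takt Time = Available Production Time / Customer Demand
Takt = 453 min/day / 268 units/day
Takt = 1.69 min/unit

1.69 min/unit


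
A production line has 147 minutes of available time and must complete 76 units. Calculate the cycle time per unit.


Formula: CT = Available Time / Number of Units
CT = 147 min / 76 units
CT = 1.93 min/unit

1.93 min/unit


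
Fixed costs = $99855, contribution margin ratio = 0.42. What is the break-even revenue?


Formula: BER = Fixed Costs / Contribution Margin Ratio
BER = $99855 / 0.42
BER = $237750.00 (to the nearest cent)

$237750.00


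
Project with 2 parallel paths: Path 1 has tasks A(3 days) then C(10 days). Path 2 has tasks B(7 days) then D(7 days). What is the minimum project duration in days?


Path 1 = 3 + 10 = 13 days
Path 2 = 7 + 7 = 14 days
Duration = max(13, 14) = 14 days

14 days


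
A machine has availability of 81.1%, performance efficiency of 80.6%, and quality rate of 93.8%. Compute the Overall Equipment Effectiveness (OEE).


Formula: OEE = Availability * Performance * Quality / 10000
A * P = 81.1% * 80.6% / 100 = 65.37%
OEE = 65.37% * 93.8% / 100 = 61.3%

61.3%


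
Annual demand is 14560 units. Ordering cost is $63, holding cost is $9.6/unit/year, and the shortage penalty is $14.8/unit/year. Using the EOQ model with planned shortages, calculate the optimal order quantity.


Formula: EOQ* = sqrt(2DS/H) * sqrt((H+P)/P)
Base EOQ = sqrt(2*14560*63/9.6) = 437.15 units
Correction = sqrt((9.6+14.8)/14.8) = 1.284
EOQ* = 437.15 * 1.284 = 561.3 units

561.3 units


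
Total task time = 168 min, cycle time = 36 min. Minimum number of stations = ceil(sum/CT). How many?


Formula: N_min = ceil(Sum of Task Times / Cycle Time)
N_min = ceil(168 min / 36 min) = ceil(4.6667)
N_min = 5 stations

5


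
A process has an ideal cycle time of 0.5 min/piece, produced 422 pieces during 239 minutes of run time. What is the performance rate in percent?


Formula: Performance = (Ideal CT * Total Count) / Run Time * 100
Ideal output time = 0.5 * 422 = 211.0 min
Performance = 211.0 / 239 * 100 = 88.3%

88.3%


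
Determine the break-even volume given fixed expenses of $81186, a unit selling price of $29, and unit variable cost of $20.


Formula: BEQ = Fixed Costs / (Price - Variable Cost)
Contribution margin = $29 - $20 = $9/unit
BEQ = ceil($81186 / $9/unit) = ceil(9020.67) = 9021 units

9021 units


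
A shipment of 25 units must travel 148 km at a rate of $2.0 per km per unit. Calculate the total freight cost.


TC = dist * cost * units = 148 * 2.0 * 25 = $7400.00

$7400.00


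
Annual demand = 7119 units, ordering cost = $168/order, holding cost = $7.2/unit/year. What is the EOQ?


Formula: EOQ = sqrt(2 * D * S / H)
Numerator: 2 * 7119 * 168 = 2391984
2DS/H = 2391984 / 7.2 = 332220.0
EOQ = sqrt(332220.0) = 576.4 units

576.4 units


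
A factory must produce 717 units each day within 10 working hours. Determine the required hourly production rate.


Formula: Production Rate = Daily Demand / Available Hours
Rate = 717 units/day / 10 hours/day
Rate = 71.7 units/hour

71.7 units/hour


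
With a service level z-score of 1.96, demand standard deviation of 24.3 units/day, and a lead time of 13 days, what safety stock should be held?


Formula: SS = z * sigma_d * sqrt(LT)
sqrt(LT) = sqrt(13) = 3.6056
SS = 1.96 * 24.3 * 3.6056
SS = 171.7 units

171.7 units


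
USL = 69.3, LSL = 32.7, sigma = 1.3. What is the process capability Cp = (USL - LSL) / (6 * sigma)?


Cp = (69.3 - 32.7) / (6 * 1.3)

4.69


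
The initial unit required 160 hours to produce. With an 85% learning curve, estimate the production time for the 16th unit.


Formula: T_n = T_1 * (learning_rate)^(log2(n)) where learning_rate = rate/100
Doublings = log2(16) = 4
T_n = 160 * 0.85^4
T_n = 160 * 0.522 = 83.5 hours

83.5 hours


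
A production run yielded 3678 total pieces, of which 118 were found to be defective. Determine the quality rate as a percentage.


Formula: Quality Rate = Good Pieces / Total Pieces * 100
Good pieces = 3678 - 118 = 3560
QR = 3560 / 3678 * 100 = 96.8%

96.8%


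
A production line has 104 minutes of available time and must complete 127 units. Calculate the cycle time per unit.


Formula: CT = Available Time / Number of Units
CT = 104 min / 127 units
CT = 0.82 min/unit

0.82 min/unit


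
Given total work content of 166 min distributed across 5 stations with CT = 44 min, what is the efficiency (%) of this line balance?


Formula: Efficiency = Sum of Task Times / (N_stations * CT) * 100
Total station capacity = 5 stations * 44 min = 220 min
Efficiency = 166 / 220 * 100 = 75.5%

75.5%


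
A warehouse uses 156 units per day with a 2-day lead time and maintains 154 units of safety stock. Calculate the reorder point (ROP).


Formula: ROP = (Daily Demand * Lead Time) + Safety Stock
Demand during lead time = 156 * 2 = 312 units
ROP = 312 + 154 = 466 units

466 units


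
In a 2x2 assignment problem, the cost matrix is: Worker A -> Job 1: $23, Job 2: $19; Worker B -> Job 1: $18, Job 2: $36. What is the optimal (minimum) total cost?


Option 1: A->1 + B->2 = $23 + $36 = $59
Option 2: A->2 + B->1 = $19 + $18 = $37
Min cost = min($59, $37) = $37

$37


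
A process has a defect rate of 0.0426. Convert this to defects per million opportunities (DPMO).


DPMO = defect_rate * 1000000 = 0.0426 * 1000000

42600


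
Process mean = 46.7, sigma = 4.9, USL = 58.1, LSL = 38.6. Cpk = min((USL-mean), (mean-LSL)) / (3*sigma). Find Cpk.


Cpu = (58.1 - 46.7) / (3 * 4.9) = 0.78
Cpl = (46.7 - 38.6) / (3 * 4.9) = 0.55
Cpk = min(0.78, 0.55) = 0.55

0.55


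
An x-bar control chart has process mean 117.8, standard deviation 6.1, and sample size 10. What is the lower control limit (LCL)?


LCL = 117.8 - 3 * 6.1 / sqrt(10)

112.01


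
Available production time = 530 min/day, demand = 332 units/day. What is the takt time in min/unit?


Formula: Takt Time = Available Production Time / Customer Demand
Takt = 530 min/day / 332 units/day
Takt = 1.6 min/unit

1.6 min/unit


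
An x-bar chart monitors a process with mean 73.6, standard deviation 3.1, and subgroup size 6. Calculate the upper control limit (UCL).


UCL = 73.6 + 3 * 3.1 / sqrt(6)

77.4


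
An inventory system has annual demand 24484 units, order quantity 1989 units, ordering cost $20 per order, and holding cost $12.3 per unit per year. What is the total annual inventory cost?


TC = 24484/1989 * 20 + 1989/2 * 12.3

$12478.54


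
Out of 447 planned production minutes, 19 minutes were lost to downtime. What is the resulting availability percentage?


Formula: Availability = (Planned Time - Downtime) / Planned Time * 100
Uptime = 447 - 19 = 428 min
Availability = 428 / 447 * 100 = 95.7%

95.7%


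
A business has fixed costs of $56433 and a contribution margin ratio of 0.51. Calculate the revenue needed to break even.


Formula: BER = Fixed Costs / Contribution Margin Ratio
BER = $56433 / 0.51
BER = $110652.94 (to the nearest cent)

$110652.94


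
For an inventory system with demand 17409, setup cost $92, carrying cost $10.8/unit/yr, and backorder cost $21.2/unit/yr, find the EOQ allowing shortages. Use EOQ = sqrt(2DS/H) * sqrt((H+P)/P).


Formula: EOQ* = sqrt(2DS/H) * sqrt((H+P)/P)
Base EOQ = sqrt(2*17409*92/10.8) = 544.61 units
Correction = sqrt((10.8+21.2)/21.2) = 1.22859
EOQ* = 544.61 * 1.22859 = 669.1 units

669.1 units


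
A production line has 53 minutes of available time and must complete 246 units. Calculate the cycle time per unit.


Formula: CT = Available Time / Number of Units
CT = 53 min / 246 units
CT = 0.22 min/unit

0.22 min/unit


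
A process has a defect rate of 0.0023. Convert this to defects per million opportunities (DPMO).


DPMO = defect_rate * 1000000 = 0.0023 * 1000000

2300


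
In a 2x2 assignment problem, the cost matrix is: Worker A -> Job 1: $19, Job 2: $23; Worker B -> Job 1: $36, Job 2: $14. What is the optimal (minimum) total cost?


Option 1: A->1 + B->2 = $19 + $14 = $33
Option 2: A->2 + B->1 = $23 + $36 = $59
Min cost = min($33, $59) = $33

$33


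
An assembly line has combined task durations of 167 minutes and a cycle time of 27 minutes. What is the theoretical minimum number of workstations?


Formula: N_min = ceil(Sum of Task Times / Cycle Time)
N_min = ceil(167 min / 27 min) = ceil(6.1852)
N_min = 7 stations

7


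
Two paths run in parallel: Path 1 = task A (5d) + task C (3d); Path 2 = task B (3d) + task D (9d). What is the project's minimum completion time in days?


Path 1 = 5 + 3 = 8 days
Path 2 = 3 + 9 = 12 days
Duration = max(8, 12) = 12 days

12 days


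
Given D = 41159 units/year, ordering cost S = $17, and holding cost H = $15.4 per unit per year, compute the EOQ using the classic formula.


Formula: EOQ = sqrt(2 * D * S / H)
Numerator: 2 * 41159 * 17 = 1399406
2DS/H = 1399406 / 15.4 = 90870.5
EOQ = sqrt(90870.5) = 301.4 units

301.4 units


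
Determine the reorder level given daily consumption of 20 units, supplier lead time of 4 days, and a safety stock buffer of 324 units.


Formula: ROP = (Daily Demand * Lead Time) + Safety Stock
Demand during lead time = 20 * 4 = 80 units
ROP = 80 + 324 = 404 units

404 units


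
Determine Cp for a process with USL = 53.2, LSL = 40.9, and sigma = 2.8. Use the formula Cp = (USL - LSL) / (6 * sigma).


Cp = (53.2 - 40.9) / (6 * 2.8)

0.73


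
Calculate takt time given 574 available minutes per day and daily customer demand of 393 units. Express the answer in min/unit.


Formula: Takt Time = Available Production Time / Customer Demand
Takt = 574 min/day / 393 units/day
Takt = 1.46 min/unit

1.46 min/unit


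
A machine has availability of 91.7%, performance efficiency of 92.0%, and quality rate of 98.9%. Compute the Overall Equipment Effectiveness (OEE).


Formula: OEE = Availability * Performance * Quality / 10000
A * P = 91.7% * 92.0% / 100 = 84.36%
OEE = 84.36% * 98.9% / 100 = 83.4%

83.4%


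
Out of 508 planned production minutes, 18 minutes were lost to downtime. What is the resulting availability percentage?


Formula: Availability = (Planned Time - Downtime) / Planned Time * 100
Uptime = 508 - 18 = 490 min
Availability = 490 / 508 * 100 = 96.5%

96.5%


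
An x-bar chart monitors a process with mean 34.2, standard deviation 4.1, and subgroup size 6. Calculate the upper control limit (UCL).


UCL = 34.2 + 3 * 4.1 / sqrt(6)

39.22


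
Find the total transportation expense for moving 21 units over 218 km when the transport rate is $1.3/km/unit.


TC = dist * cost * units = 218 * 1.3 * 21 = $5951.40

$5951.40


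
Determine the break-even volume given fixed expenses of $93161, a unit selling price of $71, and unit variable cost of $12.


Formula: BEQ = Fixed Costs / (Price - Variable Cost)
Contribution margin = $71 - $12 = $59/unit
BEQ = ceil($93161 / $59/unit) = ceil(1579.0) = 1579 units

1579 units


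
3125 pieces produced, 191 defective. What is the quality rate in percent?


Formula: Quality Rate = Good Pieces / Total Pieces * 100
Good pieces = 3125 - 191 = 2934
QR = 2934 / 3125 * 100 = 93.9%

93.9%


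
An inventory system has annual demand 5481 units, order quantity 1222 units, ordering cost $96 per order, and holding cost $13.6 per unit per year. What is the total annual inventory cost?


TC = 5481/1222 * 96 + 1222/2 * 13.6

$8740.19


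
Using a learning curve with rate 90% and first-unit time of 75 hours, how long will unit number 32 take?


Formula: T_n = T_1 * (learning_rate)^(log2(n)) where learning_rate = rate/100
Doublings = log2(32) = 5
T_n = 75 * 0.9^5
T_n = 75 * 0.5905 = 44.3 hours

44.3 hours


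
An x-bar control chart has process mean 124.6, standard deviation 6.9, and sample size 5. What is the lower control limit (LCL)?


LCL = 124.6 - 3 * 6.9 / sqrt(5)

115.34


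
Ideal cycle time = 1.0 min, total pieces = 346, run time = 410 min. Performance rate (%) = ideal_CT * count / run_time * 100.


Formula: Performance = (Ideal CT * Total Count) / Run Time * 100
Ideal output time = 1.0 * 346 = 346.0 min
Performance = 346.0 / 410 * 100 = 84.4%

84.4%


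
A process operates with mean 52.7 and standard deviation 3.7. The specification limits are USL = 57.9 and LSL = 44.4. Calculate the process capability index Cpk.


Cpu = (57.9 - 52.7) / (3 * 3.7) = 0.47
Cpl = (52.7 - 44.4) / (3 * 3.7) = 0.75
Cpk = min(0.47, 0.75) = 0.47

0.47


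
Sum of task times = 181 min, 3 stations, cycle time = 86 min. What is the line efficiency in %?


Formula: Efficiency = Sum of Task Times / (N_stations * CT) * 100
Total station capacity = 3 stations * 86 min = 258 min
Efficiency = 181 / 258 * 100 = 70.2%

70.2%


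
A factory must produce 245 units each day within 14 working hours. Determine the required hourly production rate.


Formula: Production Rate = Daily Demand / Available Hours
Rate = 245 units/day / 14 hours/day
Rate = 17.5 units/hour

17.5 units/hour


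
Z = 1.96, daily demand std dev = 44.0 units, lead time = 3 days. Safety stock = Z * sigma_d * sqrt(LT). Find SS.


Formula: SS = z * sigma_d * sqrt(LT)
sqrt(LT) = sqrt(3) = 1.7321
SS = 1.96 * 44.0 * 1.7321
SS = 149.4 units

149.4 units


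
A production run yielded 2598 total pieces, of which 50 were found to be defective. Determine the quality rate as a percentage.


Formula: Quality Rate = Good Pieces / Total Pieces * 100
Good pieces = 2598 - 50 = 2548
QR = 2548 / 2598 * 100 = 98.1%

98.1%


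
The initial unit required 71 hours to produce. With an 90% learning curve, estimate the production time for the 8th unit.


Formula: T_n = T_1 * (learning_rate)^(log2(n)) where learning_rate = rate/100
Doublings = log2(8) = 3
T_n = 71 * 0.9^3
T_n = 71 * 0.729 = 51.8 hours

51.8 hours


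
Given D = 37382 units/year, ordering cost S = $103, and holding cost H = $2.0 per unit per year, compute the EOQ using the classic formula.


Formula: EOQ = sqrt(2 * D * S / H)
Numerator: 2 * 37382 * 103 = 7700692
2DS/H = 7700692 / 2.0 = 3850346.0
EOQ = sqrt(3850346.0) = 1962.2 units

1962.2 units


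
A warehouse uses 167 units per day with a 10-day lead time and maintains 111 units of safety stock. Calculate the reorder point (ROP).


Formula: ROP = (Daily Demand * Lead Time) + Safety Stock
Demand during lead time = 167 * 10 = 1670 units
ROP = 1670 + 111 = 1781 units

1781 units


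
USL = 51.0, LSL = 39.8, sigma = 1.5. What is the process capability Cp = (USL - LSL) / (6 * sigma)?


Cp = (51.0 - 39.8) / (6 * 1.5)

1.24


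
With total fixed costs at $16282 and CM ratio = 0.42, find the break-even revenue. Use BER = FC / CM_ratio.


Formula: BER = Fixed Costs / Contribution Margin Ratio
BER = $16282 / 0.42
BER = $38766.67 (to the nearest cent)

$38766.67


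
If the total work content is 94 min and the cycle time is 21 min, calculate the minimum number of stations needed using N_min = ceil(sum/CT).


Formula: N_min = ceil(Sum of Task Times / Cycle Time)
N_min = ceil(94 min / 21 min) = ceil(4.4762)
N_min = 5 stations

5


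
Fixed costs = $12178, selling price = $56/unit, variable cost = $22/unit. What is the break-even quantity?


Formula: BEQ = Fixed Costs / (Price - Variable Cost)
Contribution margin = $56 - $22 = $34/unit
BEQ = ceil($12178 / $34/unit) = ceil(358.18) = 359 units

359 units


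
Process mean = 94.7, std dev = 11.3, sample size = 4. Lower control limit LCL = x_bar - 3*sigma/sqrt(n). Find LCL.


LCL = 94.7 - 3 * 11.3 / sqrt(4)

77.75


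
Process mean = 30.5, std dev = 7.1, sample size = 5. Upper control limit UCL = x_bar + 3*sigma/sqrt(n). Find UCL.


UCL = 30.5 + 3 * 7.1 / sqrt(5)

40.03


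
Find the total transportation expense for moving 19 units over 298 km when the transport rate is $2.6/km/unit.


TC = dist * cost * units = 298 * 2.6 * 19 = $14721.20

$14721.20


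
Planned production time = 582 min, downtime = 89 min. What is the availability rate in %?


Formula: Availability = (Planned Time - Downtime) / Planned Time * 100
Uptime = 582 - 89 = 493 min
Availability = 493 / 582 * 100 = 84.7%

84.7%


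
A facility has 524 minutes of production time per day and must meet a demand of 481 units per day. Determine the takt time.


Formula: Takt Time = Available Production Time / Customer Demand
Takt = 524 min/day / 481 units/day
Takt = 1.09 min/unit

1.09 min/unit


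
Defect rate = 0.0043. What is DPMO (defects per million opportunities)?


DPMO = defect_rate * 1000000 = 0.0043 * 1000000

4300


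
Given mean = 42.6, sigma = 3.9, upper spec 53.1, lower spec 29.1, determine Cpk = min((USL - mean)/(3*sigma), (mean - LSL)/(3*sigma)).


Cpu = (53.1 - 42.6) / (3 * 3.9) = 0.9
Cpl = (42.6 - 29.1) / (3 * 3.9) = 1.15
Cpk = min(0.9, 1.15) = 0.9

0.9


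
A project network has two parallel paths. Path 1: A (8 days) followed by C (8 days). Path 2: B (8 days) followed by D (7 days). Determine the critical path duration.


Path 1 = 8 + 8 = 16 days
Path 2 = 8 + 7 = 15 days
Duration = max(16, 15) = 16 days

16 days


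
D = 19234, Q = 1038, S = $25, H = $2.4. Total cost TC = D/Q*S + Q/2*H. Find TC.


TC = 19234/1038 * 25 + 1038/2 * 2.4

$1708.85


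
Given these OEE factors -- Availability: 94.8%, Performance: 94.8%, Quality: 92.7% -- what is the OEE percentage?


Formula: OEE = Availability * Performance * Quality / 10000
A * P = 94.8% * 94.8% / 100 = 89.87%
OEE = 89.87% * 92.7% / 100 = 83.3%

83.3%


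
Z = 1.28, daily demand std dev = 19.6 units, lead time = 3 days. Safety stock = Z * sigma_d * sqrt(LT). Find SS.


Formula: SS = z * sigma_d * sqrt(LT)
sqrt(LT) = sqrt(3) = 1.7321
SS = 1.28 * 19.6 * 1.7321
SS = 43.5 units

43.5 units


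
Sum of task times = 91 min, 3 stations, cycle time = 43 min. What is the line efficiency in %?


Formula: Efficiency = Sum of Task Times / (N_stations * CT) * 100
Total station capacity = 3 stations * 43 min = 129 min
Efficiency = 91 / 129 * 100 = 70.5%

70.5%


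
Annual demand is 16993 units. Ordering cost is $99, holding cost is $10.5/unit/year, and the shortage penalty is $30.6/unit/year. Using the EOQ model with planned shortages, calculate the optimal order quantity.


Formula: EOQ* = sqrt(2DS/H) * sqrt((H+P)/P)
Base EOQ = sqrt(2*16993*99/10.5) = 566.07 units
Correction = sqrt((10.5+30.6)/30.6) = 1.15894
EOQ* = 566.07 * 1.15894 = 656.0 units

656.0 units


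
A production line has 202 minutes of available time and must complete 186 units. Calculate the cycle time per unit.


Formula: CT = Available Time / Number of Units
CT = 202 min / 186 units
CT = 1.09 min/unit

1.09 min/unit


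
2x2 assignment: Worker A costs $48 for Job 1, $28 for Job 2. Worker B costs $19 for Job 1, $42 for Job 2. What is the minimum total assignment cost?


Option 1: A->1 + B->2 = $48 + $42 = $90
Option 2: A->2 + B->1 = $28 + $19 = $47
Min cost = min($90, $47) = $47

$47


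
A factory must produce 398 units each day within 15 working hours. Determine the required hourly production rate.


Formula: Production Rate = Daily Demand / Available Hours
Rate = 398 units/day / 15 hours/day
Rate = 26.5 units/hour

26.5 units/hour


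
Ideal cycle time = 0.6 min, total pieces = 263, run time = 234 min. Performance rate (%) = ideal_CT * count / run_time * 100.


Formula: Performance = (Ideal CT * Total Count) / Run Time * 100
Ideal output time = 0.6 * 263 = 157.8 min
Performance = 157.8 / 234 * 100 = 67.4%

67.4%


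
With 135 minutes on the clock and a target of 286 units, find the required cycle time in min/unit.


Formula: CT = Available Time / Number of Units
CT = 135 min / 286 units
CT = 0.47 min/unit

0.47 min/unit


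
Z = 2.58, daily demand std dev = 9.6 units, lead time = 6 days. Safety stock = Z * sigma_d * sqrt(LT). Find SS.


Formula: SS = z * sigma_d * sqrt(LT)
sqrt(LT) = sqrt(6) = 2.4495
SS = 2.58 * 9.6 * 2.4495
SS = 60.7 units

60.7 units


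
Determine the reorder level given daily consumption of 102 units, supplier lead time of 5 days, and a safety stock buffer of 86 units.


Formula: ROP = (Daily Demand * Lead Time) + Safety Stock
Demand during lead time = 102 * 5 = 510 units
ROP = 510 + 86 = 596 units

596 units


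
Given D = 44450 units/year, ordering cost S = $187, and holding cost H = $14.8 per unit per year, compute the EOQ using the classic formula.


Formula: EOQ = sqrt(2 * D * S / H)
Numerator: 2 * 44450 * 187 = 16624300
2DS/H = 16624300 / 14.8 = 1123263.5
EOQ = sqrt(1123263.5) = 1059.8 units

1059.8 units
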